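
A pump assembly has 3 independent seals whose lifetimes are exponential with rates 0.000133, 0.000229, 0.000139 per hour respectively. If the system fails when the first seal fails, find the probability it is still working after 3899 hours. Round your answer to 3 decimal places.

0.142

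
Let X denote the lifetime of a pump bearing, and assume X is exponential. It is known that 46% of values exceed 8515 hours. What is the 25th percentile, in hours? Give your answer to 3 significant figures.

e^(−λ·8515) = 0.46 ⇒ λ = −ln(0.46)/8515 = 0.0000911954.
25th percentile: 1 − e^(−λt) = 0.25, t = −ln(0.75)/λ = 3154.57 hours.

3150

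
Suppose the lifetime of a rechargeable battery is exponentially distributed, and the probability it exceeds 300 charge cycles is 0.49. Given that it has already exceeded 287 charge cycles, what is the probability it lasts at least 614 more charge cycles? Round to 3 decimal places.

From e^(−λ·300) = 0.49, λ = −ln(0.49)/300 = 0.00237783.
Memoryless: P(X > 287+614 | X > 287) = P(X > 614) = e^(−0.00237783·614) ≈ 0.232.

0.232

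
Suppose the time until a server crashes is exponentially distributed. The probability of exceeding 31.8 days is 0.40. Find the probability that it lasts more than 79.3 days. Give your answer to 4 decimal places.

e^(−λ·31.8) = 0.40 ⇒ λ = −ln(0.40)/31.8 = 0.0288142.
P(X > 79.3) = e^(−0.0288142·79.3) = e^(−2.285) ≈ 0.1018.

0.1018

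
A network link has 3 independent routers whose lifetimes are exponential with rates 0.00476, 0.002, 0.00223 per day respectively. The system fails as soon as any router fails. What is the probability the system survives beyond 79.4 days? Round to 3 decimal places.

The time to first failure is exponential with rate Σλ = 0.00476 + 0.002 + 0.00223 = 0.00899.
P(min > 79.4) = e^(−0.00899·79.4) = e^(−0.71381) ≈ 0.490.

0.490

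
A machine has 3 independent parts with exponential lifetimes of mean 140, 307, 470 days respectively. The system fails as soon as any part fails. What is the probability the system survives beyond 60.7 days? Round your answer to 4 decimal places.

0.4675

The first failure time is exponential with rate Σλ_i = 1/140 + 1/307 + 1/470 = 0.0125278 per day.
P(min > 60.7) = e^(−0.0125278·60.7) = e^(−0.76044) ≈ 0.4675.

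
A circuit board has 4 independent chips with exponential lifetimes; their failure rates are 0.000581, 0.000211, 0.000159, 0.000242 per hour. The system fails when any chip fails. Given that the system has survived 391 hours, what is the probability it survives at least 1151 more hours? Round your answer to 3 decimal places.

0.253

Time to first failure ~ Exp(Σλ) with Σλ = 0.001193.
By memorylessness, P(T > 391+1151 | T > 391) = P(T > 1151) = e^(−0.001193·1151) ≈ 0.253.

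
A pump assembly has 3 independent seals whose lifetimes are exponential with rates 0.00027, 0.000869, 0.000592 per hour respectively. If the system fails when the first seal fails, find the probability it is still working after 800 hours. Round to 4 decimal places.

0.2504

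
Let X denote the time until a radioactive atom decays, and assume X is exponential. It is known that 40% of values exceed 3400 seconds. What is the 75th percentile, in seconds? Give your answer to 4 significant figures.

e^(−λ·3400) = 0.40 ⇒ λ = −ln(0.40)/3400 = 0.000269497.
75th percentile: 1 − e^(−λt) = 0.75, t = −ln(0.25)/λ = 5144 seconds.

5144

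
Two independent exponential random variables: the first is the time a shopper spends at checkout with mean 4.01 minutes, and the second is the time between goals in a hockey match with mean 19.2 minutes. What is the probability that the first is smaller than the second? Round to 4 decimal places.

λ_1 = 1/4.01 = 0.249377, λ_2 = 1/19.2 = 0.0520833.
For independent exponentials, P(the first < the second) = λ_1/(λ_1+λ_2) = 0.249377/0.30146 ≈ 0.8272.

0.8272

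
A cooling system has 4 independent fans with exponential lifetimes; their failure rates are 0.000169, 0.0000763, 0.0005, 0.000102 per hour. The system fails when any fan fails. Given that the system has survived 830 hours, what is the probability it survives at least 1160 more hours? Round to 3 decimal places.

0.374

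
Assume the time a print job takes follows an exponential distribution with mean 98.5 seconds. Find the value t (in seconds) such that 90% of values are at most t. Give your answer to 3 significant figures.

227

The rate is λ = 1/98.5 = 0.0101523 per second.
Set 1 − e^(−λt) = 0.9, so t = −ln(0.1)/λ = 2.3026/0.0101523 ≈ 226.805 seconds.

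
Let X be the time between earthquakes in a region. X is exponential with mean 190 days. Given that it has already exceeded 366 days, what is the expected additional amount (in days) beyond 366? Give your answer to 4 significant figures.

190.0

The rate is λ = 1/190 = 0.00526316 per day.
By memorylessness, the remaining amount past any threshold is again Exp(λ) with mean 1/λ = 190 days.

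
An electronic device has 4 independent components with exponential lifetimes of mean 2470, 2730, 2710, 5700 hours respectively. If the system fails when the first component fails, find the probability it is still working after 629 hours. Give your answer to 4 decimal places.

0.4371

The first failure time is exponential with rate Σλ_i = 1/2470 + 1/2730 + 1/2710 + 1/5700 = 0.0013156 per hour.
P(min > 629) = e^(−0.0013156·629) = e^(−0.82751) ≈ 0.4371.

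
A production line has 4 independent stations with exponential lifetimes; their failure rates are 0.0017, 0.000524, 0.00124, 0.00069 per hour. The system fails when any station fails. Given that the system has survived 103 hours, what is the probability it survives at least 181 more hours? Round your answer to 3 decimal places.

Time to first failure ~ Exp(Σλ) with Σλ = 0.004154.
By memorylessness, P(T > 103+181 | T > 103) = P(T > 181) = e^(−0.004154·181) ≈ 0.471.

0.471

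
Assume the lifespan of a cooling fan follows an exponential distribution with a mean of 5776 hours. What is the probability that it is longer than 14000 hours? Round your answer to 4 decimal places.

0.0886

The rate is λ = 1/5776 = 0.00017313 per hour.
P(X > 14000) = e^(−λ·14000) = e^(−2.4238) ≈ 0.0886.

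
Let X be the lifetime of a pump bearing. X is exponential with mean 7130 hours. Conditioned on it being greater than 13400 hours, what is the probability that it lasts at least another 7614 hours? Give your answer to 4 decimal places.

0.3437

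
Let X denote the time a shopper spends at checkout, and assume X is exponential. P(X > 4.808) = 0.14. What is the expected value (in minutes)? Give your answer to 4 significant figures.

2.445

e^(−λ·4.808) = 0.14 ⇒ λ = −ln(0.14)/4.808 = 0.408925.
Mean = 1/λ = 2.44543 minutes.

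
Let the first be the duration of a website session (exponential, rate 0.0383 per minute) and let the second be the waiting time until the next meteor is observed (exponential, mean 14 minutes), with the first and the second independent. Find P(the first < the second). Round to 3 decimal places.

0.349

λ_1 = 0.0383, λ_2 = 1/14 = 0.0714286.
For independent exponentials, P(the first < the second) = λ_1/(λ_1+λ_2) = 0.0383/0.109729 ≈ 0.349.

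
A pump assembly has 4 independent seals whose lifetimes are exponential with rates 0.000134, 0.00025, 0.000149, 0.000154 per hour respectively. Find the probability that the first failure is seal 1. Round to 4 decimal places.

0.1951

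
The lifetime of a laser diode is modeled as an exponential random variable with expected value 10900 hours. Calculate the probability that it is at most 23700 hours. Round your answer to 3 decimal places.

The rate is λ = 1/10900 = 0.0000917431 per hour.
P(X ≤ 23700) = 1 − e^(−λ·23700) = 1 − e^(−2.1743) ≈ 0.886.

0.886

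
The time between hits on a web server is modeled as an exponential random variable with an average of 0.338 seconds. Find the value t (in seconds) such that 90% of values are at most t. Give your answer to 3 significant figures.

0.778

The rate is λ = 1/0.338 = 2.95858 per second.
Set 1 − e^(−λt) = 0.9, so t = −ln(0.1)/λ = 2.3026/2.95858 ≈ 0.778274 seconds.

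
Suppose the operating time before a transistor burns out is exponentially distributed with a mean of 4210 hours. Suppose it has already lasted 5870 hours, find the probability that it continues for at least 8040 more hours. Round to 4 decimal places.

0.1481

The rate is λ = 1/4210 = 0.00023753 per hour.
P(X > s+t | X > s) = e^(−λ(s+t))/e^(−λs) = e^(−λt), independent of s = 5870.
P(X > 8040) = e^(−1.9097) ≈ 0.1481.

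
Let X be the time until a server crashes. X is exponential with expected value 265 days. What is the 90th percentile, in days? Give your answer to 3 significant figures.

The rate is λ = 1/265 = 0.00377358 per day.
Set 1 − e^(−λt) = 0.9, so t = −ln(0.1)/λ = 2.3026/0.00377358 ≈ 610.185 days.

610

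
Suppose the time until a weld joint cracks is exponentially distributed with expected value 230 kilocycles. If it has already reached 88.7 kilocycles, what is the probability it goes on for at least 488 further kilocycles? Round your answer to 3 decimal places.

The rate is λ = 1/230 = 0.00434783 per kilocycle.
The exponential is memoryless, so the remaining time is again Exp(λ): the condition X > 88.7 is irrelevant.
P(X > 488) = e^(−2.1217) ≈ 0.120.

0.120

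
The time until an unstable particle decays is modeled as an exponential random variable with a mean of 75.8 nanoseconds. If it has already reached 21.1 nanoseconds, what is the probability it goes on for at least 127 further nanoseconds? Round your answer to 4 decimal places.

0.1872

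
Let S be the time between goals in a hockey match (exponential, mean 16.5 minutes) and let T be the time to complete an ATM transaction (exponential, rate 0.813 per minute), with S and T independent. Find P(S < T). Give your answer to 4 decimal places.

0.0694

λ_1 = 1/16.5 = 0.0606061, λ_2 = 0.813.
For independent exponentials, P(S < T) = λ_1/(λ_1+λ_2) = 0.0606061/0.873606 ≈ 0.0694.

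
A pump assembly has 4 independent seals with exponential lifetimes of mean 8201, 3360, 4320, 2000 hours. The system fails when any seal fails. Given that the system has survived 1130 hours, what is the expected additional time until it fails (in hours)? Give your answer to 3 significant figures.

First-failure rate Σλ = 1/8201 + 1/3360 + 1/4320 + 1/2000 = 0.00115104.
By memorylessness the expected residual is 1/Σλ = 868.782 hours, regardless of the 1130 already elapsed.

869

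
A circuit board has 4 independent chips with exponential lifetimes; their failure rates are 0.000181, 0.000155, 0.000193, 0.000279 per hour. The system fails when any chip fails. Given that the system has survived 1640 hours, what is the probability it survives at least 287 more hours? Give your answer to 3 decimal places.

0.793

Time to first failure ~ Exp(Σλ) with Σλ = 0.000808.
By memorylessness, P(T > 1640+287 | T > 1640) = P(T > 287) = e^(−0.000808·287) ≈ 0.793.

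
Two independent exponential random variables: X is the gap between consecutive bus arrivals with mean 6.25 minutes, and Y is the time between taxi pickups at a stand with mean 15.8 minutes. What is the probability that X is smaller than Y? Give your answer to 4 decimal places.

0.7166

λ_1 = 1/6.25 = 0.16, λ_2 = 1/15.8 = 0.0632911.
For independent exponentials, P(X < Y) = λ_1/(λ_1+λ_2) = 0.16/0.223291 ≈ 0.7166.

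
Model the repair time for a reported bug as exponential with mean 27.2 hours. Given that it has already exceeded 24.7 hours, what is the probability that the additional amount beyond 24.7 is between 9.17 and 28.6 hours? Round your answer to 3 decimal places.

The rate is λ = 1/27.2 = 0.0367647 per hour.
Memoryless: the residual past 24.7 is again Exp(λ).
P(9.17 < residual < 28.6) = e^(−λ·9.17) − e^(−λ·28.6) = 0.71381 − 0.34942 ≈ 0.364.

0.364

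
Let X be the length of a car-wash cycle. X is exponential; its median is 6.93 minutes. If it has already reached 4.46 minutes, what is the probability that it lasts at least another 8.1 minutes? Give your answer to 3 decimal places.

0.445

For an exponential, median = ln(2)/λ, so λ = ln 2 / 6.93 = 0.100021 per minute.
By the memoryless property, P(X > 4.46+8.1 | X > 4.46) = P(X > 8.1).
P(X > 8.1) = e^(−0.81017) ≈ 0.445.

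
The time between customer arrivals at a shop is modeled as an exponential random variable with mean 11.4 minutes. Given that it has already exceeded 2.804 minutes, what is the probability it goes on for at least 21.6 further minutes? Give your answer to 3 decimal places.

0.150

The rate is λ = 1/11.4 = 0.0877193 per minute.
By the memoryless property, P(X > 2.804+21.6 | X > 2.804) = P(X > 21.6).
P(X > 21.6) = e^(−1.8947) ≈ 0.150.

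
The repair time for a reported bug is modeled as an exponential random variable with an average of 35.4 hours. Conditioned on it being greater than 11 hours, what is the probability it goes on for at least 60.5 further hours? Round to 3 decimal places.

0.181

The rate is λ = 1/35.4 = 0.0282486 per hour.
The exponential is memoryless, so the remaining time is again Exp(λ): the condition X > 11 is irrelevant.
P(X > 60.5) = e^(−1.709) ≈ 0.181.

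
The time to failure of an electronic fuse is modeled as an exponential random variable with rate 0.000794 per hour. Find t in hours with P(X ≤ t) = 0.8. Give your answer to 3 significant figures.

2030

Set 1 − e^(−λt) = 0.8, so t = −ln(0.2)/λ = 1.6094/0.000794 ≈ 2027 hours.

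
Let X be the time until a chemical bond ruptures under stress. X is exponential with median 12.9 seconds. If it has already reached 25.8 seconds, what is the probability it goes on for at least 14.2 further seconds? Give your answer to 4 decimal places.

For an exponential, median = ln(2)/λ, so λ = ln 2 / 12.9 = 0.0537323 per second.
By the memoryless property, P(X > 25.8+14.2 | X > 25.8) = P(X > 14.2).
P(X > 14.2) = e^(−0.763) ≈ 0.4663.

0.4663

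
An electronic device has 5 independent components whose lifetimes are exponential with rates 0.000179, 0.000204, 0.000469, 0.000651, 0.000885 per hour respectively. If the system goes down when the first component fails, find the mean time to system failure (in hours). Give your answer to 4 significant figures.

418.8

The time to first failure is exponential with rate Σλ = 0.000179 + 0.000204 + 0.000469 + 0.000651 + 0.000885 = 0.002388.
E[min] = 1/Σλ = 1/0.002388 = 418.76 hours.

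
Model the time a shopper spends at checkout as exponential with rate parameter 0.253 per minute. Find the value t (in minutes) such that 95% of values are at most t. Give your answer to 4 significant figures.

11.84

Set 1 − e^(−λt) = 0.95, so t = −ln(0.05)/λ = 2.9957/0.253 ≈ 11.8408 minutes.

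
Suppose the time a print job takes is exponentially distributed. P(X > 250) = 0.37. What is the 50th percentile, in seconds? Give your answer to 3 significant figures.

e^(−λ·250) = 0.37 ⇒ λ = −ln(0.37)/250 = 0.00397701.
50th percentile: 1 − e^(−λt) = 0.5, t = −ln(0.5)/λ = 174.289 seconds.

174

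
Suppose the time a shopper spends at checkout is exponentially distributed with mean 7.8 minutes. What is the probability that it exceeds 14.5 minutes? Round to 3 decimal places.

0.156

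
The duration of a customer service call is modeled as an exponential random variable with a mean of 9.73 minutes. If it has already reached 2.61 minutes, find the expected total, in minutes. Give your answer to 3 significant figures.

The rate is λ = 1/9.73 = 0.102775 per minute.
By memorylessness, E[X | X > 2.61] = 2.61 + 1/λ = 2.61 + 9.73 = 12.34 minutes.

12.3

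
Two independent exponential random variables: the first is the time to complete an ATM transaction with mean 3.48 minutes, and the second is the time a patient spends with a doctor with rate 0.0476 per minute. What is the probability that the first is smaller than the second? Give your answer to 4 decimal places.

0.8579

λ_1 = 1/3.48 = 0.287356, λ_2 = 0.0476.
For independent exponentials, P(the first < the second) = λ_1/(λ_1+λ_2) = 0.287356/0.334956 ≈ 0.8579.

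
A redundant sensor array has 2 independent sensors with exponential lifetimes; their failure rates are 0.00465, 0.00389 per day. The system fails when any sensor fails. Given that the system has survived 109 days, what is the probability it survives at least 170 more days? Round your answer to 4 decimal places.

0.2341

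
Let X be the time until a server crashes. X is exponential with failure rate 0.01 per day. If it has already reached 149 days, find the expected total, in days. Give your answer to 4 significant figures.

249.0

By memorylessness, E[X | X > 149] = 149 + 1/λ = 149 + 100 = 249 days.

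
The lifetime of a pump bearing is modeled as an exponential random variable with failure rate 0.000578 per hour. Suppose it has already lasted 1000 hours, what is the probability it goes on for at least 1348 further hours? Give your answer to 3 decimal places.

0.459

P(X > s+t | X > s) = e^(−λ(s+t))/e^(−λs) = e^(−λt), independent of s = 1000.
P(X > 1348) = e^(−0.77914) ≈ 0.459.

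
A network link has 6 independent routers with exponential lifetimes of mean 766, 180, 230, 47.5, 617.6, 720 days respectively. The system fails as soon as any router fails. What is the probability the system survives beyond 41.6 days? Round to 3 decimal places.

The first failure time is exponential with rate Σλ_i = 1/766 + 1/180 + 1/230 + 1/47.5 + 1/617.6 + 1/720 = 0.0352696 per day.
P(min > 41.6) = e^(−0.0352696·41.6) = e^(−1.4672) ≈ 0.231.

0.231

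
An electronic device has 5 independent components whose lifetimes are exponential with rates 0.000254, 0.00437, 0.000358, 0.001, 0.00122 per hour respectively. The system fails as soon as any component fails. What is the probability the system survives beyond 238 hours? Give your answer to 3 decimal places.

The time to first failure is exponential with rate Σλ = 0.000254 + 0.00437 + 0.000358 + 0.001 + 0.00122 = 0.007202.
P(min > 238) = e^(−0.007202·238) = e^(−1.7141) ≈ 0.180.

0.180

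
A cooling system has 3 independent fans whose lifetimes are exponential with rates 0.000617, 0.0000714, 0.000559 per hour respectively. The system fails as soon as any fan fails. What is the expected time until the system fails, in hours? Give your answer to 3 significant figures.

The time to first failure is exponential with rate Σλ = 0.000617 + 0.0000714 + 0.000559 = 0.0012474.
E[min] = 1/Σλ = 1/0.0012474 = 801.667 hours.

802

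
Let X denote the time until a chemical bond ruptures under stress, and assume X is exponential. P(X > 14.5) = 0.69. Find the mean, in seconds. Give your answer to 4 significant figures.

39.08

e^(−λ·14.5) = 0.69 ⇒ λ = −ln(0.69)/14.5 = 0.0255906.
Mean = 1/λ = 39.0769 seconds.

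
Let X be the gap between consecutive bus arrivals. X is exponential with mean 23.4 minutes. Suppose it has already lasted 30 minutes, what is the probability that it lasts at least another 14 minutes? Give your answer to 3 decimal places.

The rate is λ = 1/23.4 = 0.042735 per minute.
The exponential is memoryless, so the remaining time is again Exp(λ): the condition X > 30 is irrelevant.
P(X > 14) = e^(−0.59829) ≈ 0.550.

0.550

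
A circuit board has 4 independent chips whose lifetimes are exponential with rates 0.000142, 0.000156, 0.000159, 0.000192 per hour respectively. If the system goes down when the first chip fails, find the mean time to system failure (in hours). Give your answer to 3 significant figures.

1540

The time to first failure is exponential with rate Σλ = 0.000142 + 0.000156 + 0.000159 + 0.000192 = 0.000649.
E[min] = 1/Σλ = 1/0.000649 = 1540.83 hours.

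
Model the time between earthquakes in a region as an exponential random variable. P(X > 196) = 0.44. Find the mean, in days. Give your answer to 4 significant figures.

238.7

e^(−λ·196) = 0.44 ⇒ λ = −ln(0.44)/196 = 0.00418868.
Mean = 1/λ = 238.739 days.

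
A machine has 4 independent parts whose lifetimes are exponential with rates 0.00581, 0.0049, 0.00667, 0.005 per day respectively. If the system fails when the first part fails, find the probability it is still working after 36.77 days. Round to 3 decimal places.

0.439

The time to first failure is exponential with rate Σλ = 0.00581 + 0.0049 + 0.00667 + 0.005 = 0.02238.
P(min > 36.77) = e^(−0.02238·36.77) = e^(−0.82291) ≈ 0.439.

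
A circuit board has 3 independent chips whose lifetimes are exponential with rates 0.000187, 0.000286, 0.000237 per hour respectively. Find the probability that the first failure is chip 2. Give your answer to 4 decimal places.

The time to first failure is exponential with rate Σλ = 0.000187 + 0.000286 + 0.000237 = 0.00071.
P(chip 2 first) = λ_2/Σλ = 0.000286/0.00071 ≈ 0.4028.

0.4028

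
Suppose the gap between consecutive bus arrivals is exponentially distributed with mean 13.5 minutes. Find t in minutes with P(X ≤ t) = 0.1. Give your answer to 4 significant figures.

1.422

The rate is λ = 1/13.5 = 0.0740741 per minute.
Set 1 − e^(−λt) = 0.1, so t = −ln(0.9)/λ = 0.10536/0.0740741 ≈ 1.42237 minutes.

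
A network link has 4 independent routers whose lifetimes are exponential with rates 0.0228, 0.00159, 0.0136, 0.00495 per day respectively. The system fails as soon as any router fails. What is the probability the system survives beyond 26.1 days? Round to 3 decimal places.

0.326

The time to first failure is exponential with rate Σλ = 0.0228 + 0.00159 + 0.0136 + 0.00495 = 0.04294.
P(min > 26.1) = e^(−0.04294·26.1) = e^(−1.1207) ≈ 0.326.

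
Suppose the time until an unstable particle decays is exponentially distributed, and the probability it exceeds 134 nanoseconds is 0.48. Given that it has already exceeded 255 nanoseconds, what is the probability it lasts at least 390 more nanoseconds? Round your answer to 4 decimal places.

0.1181

From e^(−λ·134) = 0.48, λ = −ln(0.48)/134 = 0.00547738.
Memoryless: P(X > 255+390 | X > 255) = P(X > 390) = e^(−0.00547738·390) ≈ 0.1181.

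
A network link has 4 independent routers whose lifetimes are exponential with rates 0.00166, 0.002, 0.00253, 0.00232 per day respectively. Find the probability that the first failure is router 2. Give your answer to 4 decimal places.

0.2350

The time to first failure is exponential with rate Σλ = 0.00166 + 0.002 + 0.00253 + 0.00232 = 0.00851.
P(router 2 first) = λ_2/Σλ = 0.002/0.00851 ≈ 0.2350.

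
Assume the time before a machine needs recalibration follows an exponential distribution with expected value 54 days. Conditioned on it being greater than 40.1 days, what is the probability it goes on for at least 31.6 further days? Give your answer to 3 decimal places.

0.557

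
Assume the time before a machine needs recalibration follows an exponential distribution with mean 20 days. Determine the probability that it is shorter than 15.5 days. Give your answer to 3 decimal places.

The rate is λ = 1/20 = 0.05 per day.
P(X ≤ 15.5) = 1 − e^(−λ·15.5) = 1 − e^(−0.775) ≈ 0.539.

0.539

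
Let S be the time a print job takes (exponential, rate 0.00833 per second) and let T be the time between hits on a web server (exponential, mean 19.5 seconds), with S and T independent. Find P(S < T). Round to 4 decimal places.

λ_1 = 0.00833, λ_2 = 1/19.5 = 0.0512821.
For independent exponentials, P(S < T) = λ_1/(λ_1+λ_2) = 0.00833/0.0596121 ≈ 0.1397.

0.1397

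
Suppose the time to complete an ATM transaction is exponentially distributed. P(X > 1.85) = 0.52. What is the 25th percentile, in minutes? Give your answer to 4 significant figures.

0.8139

e^(−λ·1.85) = 0.52 ⇒ λ = −ln(0.52)/1.85 = 0.353474.
25th percentile: 1 − e^(−λt) = 0.25, t = −ln(0.75)/λ = 0.813871 minutes.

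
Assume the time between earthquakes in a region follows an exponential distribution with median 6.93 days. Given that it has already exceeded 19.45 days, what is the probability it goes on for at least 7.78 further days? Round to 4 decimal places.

For an exponential, median = ln(2)/λ, so λ = ln 2 / 6.93 = 0.100021 per day.
By the memoryless property, P(X > 19.45+7.78 | X > 19.45) = P(X > 7.78).
P(X > 7.78) = e^(−0.77817) ≈ 0.4592.

0.4592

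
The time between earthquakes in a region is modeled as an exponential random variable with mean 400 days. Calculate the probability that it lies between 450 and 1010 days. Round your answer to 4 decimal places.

The rate is λ = 1/400 = 0.0025 per day.
P(450 < X < 1010) = e^(−λ·450) − e^(−λ·1010) = 0.32465 − 0.08006 ≈ 0.2446.

0.2446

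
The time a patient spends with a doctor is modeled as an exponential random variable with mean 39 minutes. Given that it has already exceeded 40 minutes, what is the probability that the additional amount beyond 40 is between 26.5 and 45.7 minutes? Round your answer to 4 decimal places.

0.1971

The rate is λ = 1/39 = 0.025641 per minute.
Memoryless: the residual past 40 is again Exp(λ).
P(26.5 < residual < 45.7) = e^(−λ·26.5) − e^(−λ·45.7) = 0.50688 − 0.30981 ≈ 0.1971.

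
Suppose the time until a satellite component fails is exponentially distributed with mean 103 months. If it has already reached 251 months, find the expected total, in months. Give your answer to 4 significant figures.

354.0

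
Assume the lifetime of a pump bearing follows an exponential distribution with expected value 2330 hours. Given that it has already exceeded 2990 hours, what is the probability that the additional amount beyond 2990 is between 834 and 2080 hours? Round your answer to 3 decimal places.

0.290

The rate is λ = 1/2330 = 0.000429185 per hour.
Memoryless: the residual past 2990 is again Exp(λ).
P(834 < residual < 2080) = e^(−λ·834) − e^(−λ·2080) = 0.69912 − 0.40955 ≈ 0.290.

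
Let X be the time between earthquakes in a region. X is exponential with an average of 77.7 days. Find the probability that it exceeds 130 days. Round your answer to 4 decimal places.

0.1877

The rate is λ = 1/77.7 = 0.01287 per day.
P(X > 130) = e^(−λ·130) = e^(−1.6731) ≈ 0.1877.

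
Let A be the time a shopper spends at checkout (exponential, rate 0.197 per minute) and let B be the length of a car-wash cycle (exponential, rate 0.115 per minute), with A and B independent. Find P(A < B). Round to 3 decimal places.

λ_1 = 0.197, λ_2 = 0.115.
For independent exponentials, P(A < B) = λ_1/(λ_1+λ_2) = 0.197/0.312 ≈ 0.631.

0.631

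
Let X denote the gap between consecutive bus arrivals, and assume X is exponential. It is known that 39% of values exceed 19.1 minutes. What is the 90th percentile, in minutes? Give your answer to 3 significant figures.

e^(−λ·19.1) = 0.39 ⇒ λ = −ln(0.39)/19.1 = 0.0492989.
90th percentile: 1 − e^(−λt) = 0.9, t = −ln(0.1)/λ = 46.7066 minutes.

46.7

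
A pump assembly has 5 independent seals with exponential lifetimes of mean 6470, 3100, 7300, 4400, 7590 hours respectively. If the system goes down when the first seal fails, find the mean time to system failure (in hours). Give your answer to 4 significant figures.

1028

The first failure time is exponential with rate Σλ_i = 1/6470 + 1/3100 + 1/7300 + 1/4400 + 1/7590 = 0.000973151 per hour.
E[min] = 1/Σλ = 1/0.000973151 = 1027.59 hours.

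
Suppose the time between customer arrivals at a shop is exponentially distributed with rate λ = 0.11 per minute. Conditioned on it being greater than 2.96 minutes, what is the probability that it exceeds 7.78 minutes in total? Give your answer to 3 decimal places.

P(X > s+t | X > s) = e^(−λ(s+t))/e^(−λs) = e^(−λt), independent of s = 2.96.
P(X > 4.82) = e^(−0.5302) ≈ 0.588.

0.588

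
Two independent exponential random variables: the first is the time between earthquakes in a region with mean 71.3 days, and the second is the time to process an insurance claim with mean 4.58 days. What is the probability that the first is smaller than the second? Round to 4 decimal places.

0.0604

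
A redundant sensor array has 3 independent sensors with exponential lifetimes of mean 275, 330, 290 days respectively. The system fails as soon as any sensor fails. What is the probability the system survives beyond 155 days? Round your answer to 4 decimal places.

The first failure time is exponential with rate Σλ_i = 1/275 + 1/330 + 1/290 = 0.0101149 per day.
P(min > 155) = e^(−0.0101149·155) = e^(−1.5678) ≈ 0.2085.

0.2085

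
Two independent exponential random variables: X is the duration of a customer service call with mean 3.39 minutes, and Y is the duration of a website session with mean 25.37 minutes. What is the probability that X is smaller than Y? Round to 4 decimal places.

0.8821

λ_1 = 1/3.39 = 0.294985, λ_2 = 1/25.37 = 0.0394166.
For independent exponentials, P(X < Y) = λ_1/(λ_1+λ_2) = 0.294985/0.334402 ≈ 0.8821.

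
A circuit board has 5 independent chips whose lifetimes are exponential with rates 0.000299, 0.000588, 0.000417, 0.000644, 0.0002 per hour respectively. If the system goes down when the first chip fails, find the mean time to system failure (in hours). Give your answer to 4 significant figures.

The time to first failure is exponential with rate Σλ = 0.000299 + 0.000588 + 0.000417 + 0.000644 + 0.0002 = 0.002148.
E[min] = 1/Σλ = 1/0.002148 = 465.549 hours.

465.5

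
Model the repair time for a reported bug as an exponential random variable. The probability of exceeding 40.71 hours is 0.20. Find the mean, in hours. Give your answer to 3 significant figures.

25.3

e^(−λ·40.71) = 0.20 ⇒ λ = −ln(0.20)/40.71 = 0.0395342.
Mean = 1/λ = 25.2945 hours.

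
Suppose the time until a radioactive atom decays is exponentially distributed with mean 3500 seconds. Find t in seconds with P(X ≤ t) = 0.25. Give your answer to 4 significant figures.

1007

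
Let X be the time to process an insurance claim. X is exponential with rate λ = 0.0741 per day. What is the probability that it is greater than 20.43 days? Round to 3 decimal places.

P(X > 20.43) = e^(−λ·20.43) = e^(−1.5139) ≈ 0.220.

0.220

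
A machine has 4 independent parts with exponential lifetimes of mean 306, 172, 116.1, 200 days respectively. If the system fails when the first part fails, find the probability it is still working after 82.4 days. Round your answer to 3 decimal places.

The first failure time is exponential with rate Σλ_i = 1/306 + 1/172 + 1/116.1 + 1/200 = 0.0226952 per day.
P(min > 82.4) = e^(−0.0226952·82.4) = e^(−1.8701) ≈ 0.154.

0.154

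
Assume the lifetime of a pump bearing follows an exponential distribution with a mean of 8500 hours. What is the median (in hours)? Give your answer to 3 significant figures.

The rate is λ = 1/8500 = 0.000117647 per hour.
Set 1 − e^(−λt) = 0.5, so t = −ln(0.5)/λ = 0.69315/0.000117647 ≈ 5891.75 hours.

5890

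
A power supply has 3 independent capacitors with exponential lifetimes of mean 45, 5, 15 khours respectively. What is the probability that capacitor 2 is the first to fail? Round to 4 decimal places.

Rates: λ_i = 1/mean_i → 0.0222222, 0.2, 0.0666667; Σλ = 0.288889.
P(capacitor 2 first) = λ_2/Σλ = 0.2/0.288889 ≈ 0.6923.

0.6923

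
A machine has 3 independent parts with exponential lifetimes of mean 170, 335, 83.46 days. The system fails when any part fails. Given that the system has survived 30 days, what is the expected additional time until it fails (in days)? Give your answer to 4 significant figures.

First-failure rate Σλ = 1/170 + 1/335 + 1/83.46 = 0.0208492.
By memorylessness the expected residual is 1/Σλ = 47.9634 days, regardless of the 30 already elapsed.

47.96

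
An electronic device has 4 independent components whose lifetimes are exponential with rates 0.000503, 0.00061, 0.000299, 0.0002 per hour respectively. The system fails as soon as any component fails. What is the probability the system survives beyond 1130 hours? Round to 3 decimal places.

0.162

The time to first failure is exponential with rate Σλ = 0.000503 + 0.00061 + 0.000299 + 0.0002 = 0.001612.
P(min > 1130) = e^(−0.001612·1130) = e^(−1.8216) ≈ 0.162.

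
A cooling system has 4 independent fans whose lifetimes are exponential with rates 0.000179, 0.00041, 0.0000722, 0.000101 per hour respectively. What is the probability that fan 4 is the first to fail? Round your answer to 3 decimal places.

The time to first failure is exponential with rate Σλ = 0.000179 + 0.00041 + 0.0000722 + 0.000101 = 0.0007622.
P(fan 4 first) = λ_4/Σλ = 0.000101/0.0007622 ≈ 0.133.

0.133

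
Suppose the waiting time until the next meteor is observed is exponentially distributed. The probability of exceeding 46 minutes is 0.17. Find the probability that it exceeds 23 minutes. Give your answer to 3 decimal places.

0.412

e^(−λ·46) = 0.17 ⇒ λ = −ln(0.17)/46 = 0.0385208.
P(X > 23) = e^(−0.0385208·23) = e^(−0.88598) ≈ 0.412.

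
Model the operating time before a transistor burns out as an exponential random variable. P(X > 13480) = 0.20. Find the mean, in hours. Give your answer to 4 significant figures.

8376

e^(−λ·13480) = 0.20 ⇒ λ = −ln(0.20)/13480 = 0.000119395.
Mean = 1/λ = 8375.59 hours.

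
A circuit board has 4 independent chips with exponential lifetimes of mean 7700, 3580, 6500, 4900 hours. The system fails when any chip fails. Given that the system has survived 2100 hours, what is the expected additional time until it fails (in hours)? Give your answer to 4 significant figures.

1304

First-failure rate Σλ = 1/7700 + 1/3580 + 1/6500 + 1/4900 = 0.000767128.
By memorylessness the expected residual is 1/Σλ = 1303.56 hours, regardless of the 2100 already elapsed.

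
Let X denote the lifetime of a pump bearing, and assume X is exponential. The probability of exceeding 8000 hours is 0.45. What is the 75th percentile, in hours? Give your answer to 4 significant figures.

13890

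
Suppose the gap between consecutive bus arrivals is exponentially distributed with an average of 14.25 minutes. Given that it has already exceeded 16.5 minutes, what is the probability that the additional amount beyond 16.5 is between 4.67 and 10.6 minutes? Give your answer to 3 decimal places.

0.245

The rate is λ = 1/14.25 = 0.0701754 per minute.
Memoryless: the residual past 16.5 is again Exp(λ).
P(4.67 < residual < 10.6) = e^(−λ·4.67) − e^(−λ·10.6) = 0.72057 − 0.47528 ≈ 0.245.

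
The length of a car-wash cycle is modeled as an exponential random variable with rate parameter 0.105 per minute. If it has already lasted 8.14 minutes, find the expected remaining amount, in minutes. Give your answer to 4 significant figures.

By memorylessness, the remaining amount past any threshold is again Exp(λ) with mean 1/λ = 9.52381 minutes.

9.524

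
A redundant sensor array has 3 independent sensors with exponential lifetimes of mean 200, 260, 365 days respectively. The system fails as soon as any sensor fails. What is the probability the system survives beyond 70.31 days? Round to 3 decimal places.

The first failure time is exponential with rate Σλ_i = 1/200 + 1/260 + 1/365 = 0.0115859 per day.
P(min > 70.31) = e^(−0.0115859·70.31) = e^(−0.8146) ≈ 0.443.

0.443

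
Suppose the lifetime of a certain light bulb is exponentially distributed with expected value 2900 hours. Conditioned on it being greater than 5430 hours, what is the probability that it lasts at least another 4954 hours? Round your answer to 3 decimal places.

The rate is λ = 1/2900 = 0.000344828 per hour.
By the memoryless property, P(X > 5430+4954 | X > 5430) = P(X > 4954).
P(X > 4954) = e^(−1.7083) ≈ 0.181.

0.181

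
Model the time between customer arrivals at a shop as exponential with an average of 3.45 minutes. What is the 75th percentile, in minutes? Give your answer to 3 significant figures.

The rate is λ = 1/3.45 = 0.289855 per minute.
Set 1 − e^(−λt) = 0.75, so t = −ln(0.25)/λ = 1.3863/0.289855 ≈ 4.78272 minutes.

4.78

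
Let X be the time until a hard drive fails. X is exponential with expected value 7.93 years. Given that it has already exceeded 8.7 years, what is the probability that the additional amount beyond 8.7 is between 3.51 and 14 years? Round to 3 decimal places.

The rate is λ = 1/7.93 = 0.126103 per year.
Memoryless: the residual past 8.7 is again Exp(λ).
P(3.51 < residual < 14) = e^(−λ·3.51) − e^(−λ·14) = 0.64235 − 0.17111 ≈ 0.471.

0.471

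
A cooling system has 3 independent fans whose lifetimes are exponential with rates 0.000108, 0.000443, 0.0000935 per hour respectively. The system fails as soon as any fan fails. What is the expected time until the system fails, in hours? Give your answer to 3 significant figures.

1550

The time to first failure is exponential with rate Σλ = 0.000108 + 0.000443 + 0.0000935 = 0.0006445.
E[min] = 1/Σλ = 1/0.0006445 = 1551.59 hours.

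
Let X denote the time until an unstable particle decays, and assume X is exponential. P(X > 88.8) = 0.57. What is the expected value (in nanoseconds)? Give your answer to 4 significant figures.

158.0

e^(−λ·88.8) = 0.57 ⇒ λ = −ln(0.57)/88.8 = 0.00633017.
Mean = 1/λ = 157.974 nanoseconds.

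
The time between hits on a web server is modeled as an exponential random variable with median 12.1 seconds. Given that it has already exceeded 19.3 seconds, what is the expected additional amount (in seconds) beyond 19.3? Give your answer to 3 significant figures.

17.5

For an exponential, median = ln(2)/λ, so λ = ln 2 / 12.1 = 0.0572849 per second.
By memorylessness, the remaining amount past any threshold is again Exp(λ) with mean 1/λ = 17.4566 seconds.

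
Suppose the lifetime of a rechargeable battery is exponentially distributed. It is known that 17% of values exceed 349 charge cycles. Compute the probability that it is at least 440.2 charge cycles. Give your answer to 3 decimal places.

0.107

e^(−λ·349) = 0.17 ⇒ λ = −ln(0.17)/349 = 0.00507724.
P(X > 440.2) = e^(−0.00507724·440.2) = e^(−2.235) ≈ 0.107.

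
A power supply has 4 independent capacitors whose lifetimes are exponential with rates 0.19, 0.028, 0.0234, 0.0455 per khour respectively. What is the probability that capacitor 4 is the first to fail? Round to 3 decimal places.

The time to first failure is exponential with rate Σλ = 0.19 + 0.028 + 0.0234 + 0.0455 = 0.2869.
P(capacitor 4 first) = λ_4/Σλ = 0.0455/0.2869 ≈ 0.159.

0.159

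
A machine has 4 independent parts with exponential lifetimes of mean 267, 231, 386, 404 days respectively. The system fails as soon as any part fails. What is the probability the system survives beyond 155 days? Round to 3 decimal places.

The first failure time is exponential with rate Σλ_i = 1/267 + 1/231 + 1/386 + 1/404 = 0.0131402 per day.
P(min > 155) = e^(−0.0131402·155) = e^(−2.0367) ≈ 0.130.

0.130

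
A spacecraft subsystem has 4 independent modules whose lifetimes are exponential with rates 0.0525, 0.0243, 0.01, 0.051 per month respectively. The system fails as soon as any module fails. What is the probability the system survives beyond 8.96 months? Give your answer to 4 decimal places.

0.2909

The time to first failure is exponential with rate Σλ = 0.0525 + 0.0243 + 0.01 + 0.051 = 0.1378.
P(min > 8.96) = e^(−0.1378·8.96) = e^(−1.2347) ≈ 0.2909.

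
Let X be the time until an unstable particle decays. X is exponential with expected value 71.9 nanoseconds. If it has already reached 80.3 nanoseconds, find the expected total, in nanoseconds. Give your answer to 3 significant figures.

152

The rate is λ = 1/71.9 = 0.0139082 per nanosecond.
By memorylessness, E[X | X > 80.3] = 80.3 + 1/λ = 80.3 + 71.9 = 152.2 nanoseconds.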